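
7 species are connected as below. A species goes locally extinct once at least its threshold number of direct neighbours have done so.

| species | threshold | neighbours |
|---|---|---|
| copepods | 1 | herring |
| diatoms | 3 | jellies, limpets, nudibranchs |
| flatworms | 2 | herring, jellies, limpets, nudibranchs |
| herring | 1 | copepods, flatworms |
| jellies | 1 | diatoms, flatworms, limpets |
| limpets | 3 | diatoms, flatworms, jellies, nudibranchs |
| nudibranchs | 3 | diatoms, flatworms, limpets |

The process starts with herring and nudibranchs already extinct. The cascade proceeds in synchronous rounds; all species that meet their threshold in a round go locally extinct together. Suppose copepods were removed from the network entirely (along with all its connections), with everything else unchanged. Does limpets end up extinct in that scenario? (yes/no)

yes

With copepods removed:
Round 1 — herring, nudibranchs go locally extinct (initial).
Round 2 — checking thresholds:
  diatoms: 1 of 3 neighbours < 3, below threshold.
  flatworms: 2 of 4 neighbours ≥ 2, goes locally extinct.
  limpets: 1 of 4 neighbours < 3, below threshold.
Round 3 — checking thresholds:
  diatoms: 1 of 3 neighbours < 3, below threshold.
  jellies: 1 of 3 neighbours ≥ 1, goes locally extinct.
  limpets: 2 of 4 neighbours < 3, below threshold.
Round 4 — checking thresholds:
  diatoms: 2 of 3 neighbours < 3, below threshold.
  limpets: 3 of 4 neighbours ≥ 3, goes locally extinct.
Round 5 — checking thresholds:
  diatoms: 3 of 3 neighbours ≥ 3, goes locally extinct.
Round 6 — no new extinctions; cascade stops.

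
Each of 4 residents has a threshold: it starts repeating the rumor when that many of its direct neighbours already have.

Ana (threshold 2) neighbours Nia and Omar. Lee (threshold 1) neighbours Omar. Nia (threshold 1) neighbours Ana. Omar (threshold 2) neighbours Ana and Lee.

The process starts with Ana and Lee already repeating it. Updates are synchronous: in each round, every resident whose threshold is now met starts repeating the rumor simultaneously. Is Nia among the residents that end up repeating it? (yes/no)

yes

Round 1 — Ana, Lee start repeating the rumor (initial).
Round 2 — checking thresholds:
  Nia: 1 of 1 neighbours ≥ 1, starts repeating the rumor.
  Omar: 2 of 2 neighbours ≥ 2, starts repeating the rumor.
Round 3 — no new spreads; cascade stops.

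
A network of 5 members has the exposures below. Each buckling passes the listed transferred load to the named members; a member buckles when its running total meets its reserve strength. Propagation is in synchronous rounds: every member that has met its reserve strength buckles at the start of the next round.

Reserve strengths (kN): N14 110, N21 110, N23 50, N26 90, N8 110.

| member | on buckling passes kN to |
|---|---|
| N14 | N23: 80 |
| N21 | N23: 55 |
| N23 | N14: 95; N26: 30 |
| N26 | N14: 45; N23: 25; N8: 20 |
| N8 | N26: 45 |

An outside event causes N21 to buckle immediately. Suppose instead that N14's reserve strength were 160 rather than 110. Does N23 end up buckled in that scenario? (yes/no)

yes

With N14's reserve strength at 160:
Round 1 — N21 buckles (initial).
  N23: +55 → 55 ≥ 50
Round 2 — N23 buckles.
  N14: +95 → 95 < 160
  N26: +30 → 30 < 90
No further bucklings.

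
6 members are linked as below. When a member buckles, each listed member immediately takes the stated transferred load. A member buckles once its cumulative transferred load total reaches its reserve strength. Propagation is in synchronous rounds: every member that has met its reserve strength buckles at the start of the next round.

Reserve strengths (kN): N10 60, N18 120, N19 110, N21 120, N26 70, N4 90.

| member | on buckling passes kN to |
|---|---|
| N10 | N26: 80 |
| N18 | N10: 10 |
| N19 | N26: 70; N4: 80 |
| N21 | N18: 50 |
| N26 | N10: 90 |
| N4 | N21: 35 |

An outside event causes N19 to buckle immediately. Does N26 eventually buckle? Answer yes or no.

Round 1 — N19 buckles (initial).
  N26: +70 → 70 ≥ 70
  N4: +80 → 80 < 90
Round 2 — N26 buckles.
  N10: +90 → 90 ≥ 60
Round 3 — N10 buckles.
No further bucklings.

yes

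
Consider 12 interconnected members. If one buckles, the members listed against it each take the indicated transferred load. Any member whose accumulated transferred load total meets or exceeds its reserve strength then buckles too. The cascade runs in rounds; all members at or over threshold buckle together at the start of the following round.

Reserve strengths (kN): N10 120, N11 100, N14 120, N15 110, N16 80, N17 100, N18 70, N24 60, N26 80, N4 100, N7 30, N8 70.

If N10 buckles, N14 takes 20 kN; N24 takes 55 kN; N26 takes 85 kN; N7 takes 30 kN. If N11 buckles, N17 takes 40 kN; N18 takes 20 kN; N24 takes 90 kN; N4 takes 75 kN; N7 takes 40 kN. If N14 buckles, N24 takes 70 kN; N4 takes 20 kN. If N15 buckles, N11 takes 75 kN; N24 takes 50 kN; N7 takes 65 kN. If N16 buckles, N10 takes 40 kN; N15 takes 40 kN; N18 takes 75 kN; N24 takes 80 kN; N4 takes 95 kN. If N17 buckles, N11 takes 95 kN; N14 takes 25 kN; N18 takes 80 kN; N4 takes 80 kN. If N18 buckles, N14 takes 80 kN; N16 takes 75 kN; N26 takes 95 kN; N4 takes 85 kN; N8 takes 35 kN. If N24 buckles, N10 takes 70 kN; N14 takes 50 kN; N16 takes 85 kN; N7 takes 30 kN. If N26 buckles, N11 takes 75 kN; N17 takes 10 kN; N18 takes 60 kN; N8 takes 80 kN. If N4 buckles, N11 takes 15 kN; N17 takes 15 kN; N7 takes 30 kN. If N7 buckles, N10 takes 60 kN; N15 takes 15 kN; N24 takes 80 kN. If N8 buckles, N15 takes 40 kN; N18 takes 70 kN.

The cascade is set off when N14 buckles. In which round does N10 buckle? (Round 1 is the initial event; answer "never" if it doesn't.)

Round 1 — N14 buckles (initial).
  N24: +70 → 70 ≥ 60
  N4: +20 → 20 < 100
Round 2 — N24 buckles.
  N10: +70 → 70 < 120
  N16: +85 → 85 ≥ 80
  N7: +30 → 30 ≥ 30
Round 3 — N16, N7 buckle.
  N10: +40+60 → 170 ≥ 120
  N15: +40+15 → 55 < 110
  N18: +75 → 75 ≥ 70
  N4: +95 → 115 ≥ 100
Round 4 — N10, N18, N4 buckle.
  N11: +15 → 15 < 100
  N17: +15 → 15 < 100
  N26: +85+95 → 180 ≥ 80
  N8: +35 → 35 < 70
Round 5 — N26 buckles.
  N11: +75 → 90 < 100
  N17: +10 → 25 < 100
  N8: +80 → 115 ≥ 70
Round 6 — N8 buckles.
  N15: +40 → 95 < 110
No further bucklings.

4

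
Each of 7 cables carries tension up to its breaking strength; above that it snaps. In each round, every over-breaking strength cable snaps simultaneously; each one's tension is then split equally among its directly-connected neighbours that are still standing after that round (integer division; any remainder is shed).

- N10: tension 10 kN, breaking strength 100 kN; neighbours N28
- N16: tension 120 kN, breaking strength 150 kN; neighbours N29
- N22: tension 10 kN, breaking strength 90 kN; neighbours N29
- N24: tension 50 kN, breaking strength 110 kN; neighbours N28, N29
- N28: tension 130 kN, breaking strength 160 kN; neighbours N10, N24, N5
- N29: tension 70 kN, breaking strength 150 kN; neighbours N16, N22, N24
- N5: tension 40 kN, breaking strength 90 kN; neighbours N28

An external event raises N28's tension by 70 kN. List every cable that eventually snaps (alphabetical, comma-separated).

N16, N22, N24, N28, N29, N5

Round 1 — N28 at 200 > 160. N28 snaps.
  N28 sheds 200 kN to N10, N24, N5: 66 each (2 lost).
    N10: 10+66 = 76 ≤ 100
    N24: 50+66 = 116 > 110
    N5: 40+66 = 106 > 90
Round 2 — N24, N5 snap.
  N24 sheds 116 kN to N29: 116 each.
    N29: 70+116 = 186 > 150
  N5 sheds 106 kN: no online neighbours, lost.
Round 3 — N29 snaps.
  N29 sheds 186 kN to N16, N22: 93 each.
    N16: 120+93 = 213 > 150
    N22: 10+93 = 103 > 90
Round 4 — N16, N22 snap.
  N16 sheds 213 kN: no online neighbours, lost.
  N22 sheds 103 kN: no online neighbours, lost.
No further breaks.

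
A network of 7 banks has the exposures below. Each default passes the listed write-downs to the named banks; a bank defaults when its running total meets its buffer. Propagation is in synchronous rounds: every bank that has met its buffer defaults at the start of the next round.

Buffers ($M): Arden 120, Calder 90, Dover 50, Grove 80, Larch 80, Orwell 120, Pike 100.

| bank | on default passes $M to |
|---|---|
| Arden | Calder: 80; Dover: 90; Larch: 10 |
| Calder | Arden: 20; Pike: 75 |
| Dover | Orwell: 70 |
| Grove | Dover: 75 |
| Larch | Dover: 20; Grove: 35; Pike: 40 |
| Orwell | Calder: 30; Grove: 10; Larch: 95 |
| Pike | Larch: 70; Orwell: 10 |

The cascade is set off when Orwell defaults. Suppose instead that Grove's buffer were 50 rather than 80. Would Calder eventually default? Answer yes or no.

no

With Grove's buffer at 50:
Round 1 — Orwell defaults (initial).
  Calder: +30 → 30 < 90
  Grove: +10 → 10 < 50
  Larch: +95 → 95 ≥ 80
Round 2 — Larch defaults.
  Dover: +20 → 20 < 50
  Grove: +35 → 45 < 50
  Pike: +40 → 40 < 100
No further defaults.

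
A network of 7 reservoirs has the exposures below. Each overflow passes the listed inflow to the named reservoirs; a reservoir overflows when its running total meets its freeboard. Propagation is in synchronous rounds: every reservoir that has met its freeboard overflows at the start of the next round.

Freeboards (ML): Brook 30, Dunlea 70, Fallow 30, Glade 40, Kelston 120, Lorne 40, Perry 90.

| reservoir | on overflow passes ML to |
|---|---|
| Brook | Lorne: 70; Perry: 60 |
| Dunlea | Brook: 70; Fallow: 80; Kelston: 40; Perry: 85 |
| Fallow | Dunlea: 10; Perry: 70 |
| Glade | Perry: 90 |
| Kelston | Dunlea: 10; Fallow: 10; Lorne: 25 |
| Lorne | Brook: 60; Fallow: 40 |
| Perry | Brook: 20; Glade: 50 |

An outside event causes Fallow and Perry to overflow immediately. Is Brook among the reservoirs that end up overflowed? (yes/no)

no

Round 1 — Fallow, Perry overflow (initial).
  Brook: +20 → 20 < 30
  Dunlea: +10 → 10 < 70
  Glade: +50 → 50 ≥ 40
Round 2 — Glade overflows.
No further overflows.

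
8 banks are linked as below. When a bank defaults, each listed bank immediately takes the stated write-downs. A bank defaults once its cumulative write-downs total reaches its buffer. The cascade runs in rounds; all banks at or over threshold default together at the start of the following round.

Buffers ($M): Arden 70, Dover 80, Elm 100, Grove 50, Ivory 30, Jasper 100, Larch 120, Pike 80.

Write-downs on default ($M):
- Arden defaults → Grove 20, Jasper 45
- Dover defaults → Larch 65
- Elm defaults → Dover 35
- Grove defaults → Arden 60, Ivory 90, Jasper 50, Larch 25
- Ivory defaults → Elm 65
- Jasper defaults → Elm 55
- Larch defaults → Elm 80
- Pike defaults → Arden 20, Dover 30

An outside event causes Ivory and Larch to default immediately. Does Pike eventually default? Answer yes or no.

Round 1 — Ivory, Larch default (initial).
  Elm: +65+80 → 145 ≥ 100
Round 2 — Elm defaults.
  Dover: +35 → 35 < 80
No further defaults.

no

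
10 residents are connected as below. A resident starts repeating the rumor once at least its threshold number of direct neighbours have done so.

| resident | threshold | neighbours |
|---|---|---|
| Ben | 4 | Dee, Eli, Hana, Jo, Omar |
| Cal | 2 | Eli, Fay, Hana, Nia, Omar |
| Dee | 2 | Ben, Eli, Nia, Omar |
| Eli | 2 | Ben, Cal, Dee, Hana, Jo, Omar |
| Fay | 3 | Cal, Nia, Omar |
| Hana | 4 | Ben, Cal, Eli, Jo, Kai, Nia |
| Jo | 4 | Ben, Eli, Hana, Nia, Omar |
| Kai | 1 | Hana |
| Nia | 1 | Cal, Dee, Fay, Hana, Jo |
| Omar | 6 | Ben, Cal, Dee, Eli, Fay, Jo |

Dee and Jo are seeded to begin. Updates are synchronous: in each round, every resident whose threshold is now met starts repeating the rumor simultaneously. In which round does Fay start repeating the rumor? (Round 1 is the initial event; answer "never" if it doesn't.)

never

Round 1 — Dee, Jo start repeating the rumor (initial).
Round 2 — checking thresholds:
  Ben: 2 of 5 neighbours < 4, below threshold.
  Eli: 2 of 6 neighbours ≥ 2, starts repeating the rumor.
  Hana: 1 of 6 neighbours < 4, below threshold.
  Nia: 2 of 5 neighbours ≥ 1, starts repeating the rumor.
  Omar: 2 of 6 neighbours < 6, below threshold.
Round 3 — checking thresholds:
  Ben: 3 of 5 neighbours < 4, below threshold.
  Cal: 2 of 5 neighbours ≥ 2, starts repeating the rumor.
  Fay: 1 of 3 neighbours < 3, below threshold.
  Hana: 3 of 6 neighbours < 4, below threshold.
  Omar: 3 of 6 neighbours < 6, below threshold.
Round 4 — checking thresholds:
  Ben: 3 of 5 neighbours < 4, below threshold.
  Fay: 2 of 3 neighbours < 3, below threshold.
  Hana: 4 of 6 neighbours ≥ 4, starts repeating the rumor.
  Omar: 4 of 6 neighbours < 6, below threshold.
Round 5 — checking thresholds:
  Ben: 4 of 5 neighbours ≥ 4, starts repeating the rumor.
  Fay: 2 of 3 neighbours < 3, below threshold.
  Kai: 1 of 1 neighbours ≥ 1, starts repeating the rumor.
  Omar: 4 of 6 neighbours < 6, below threshold.
Round 6 — no new spreads; cascade stops.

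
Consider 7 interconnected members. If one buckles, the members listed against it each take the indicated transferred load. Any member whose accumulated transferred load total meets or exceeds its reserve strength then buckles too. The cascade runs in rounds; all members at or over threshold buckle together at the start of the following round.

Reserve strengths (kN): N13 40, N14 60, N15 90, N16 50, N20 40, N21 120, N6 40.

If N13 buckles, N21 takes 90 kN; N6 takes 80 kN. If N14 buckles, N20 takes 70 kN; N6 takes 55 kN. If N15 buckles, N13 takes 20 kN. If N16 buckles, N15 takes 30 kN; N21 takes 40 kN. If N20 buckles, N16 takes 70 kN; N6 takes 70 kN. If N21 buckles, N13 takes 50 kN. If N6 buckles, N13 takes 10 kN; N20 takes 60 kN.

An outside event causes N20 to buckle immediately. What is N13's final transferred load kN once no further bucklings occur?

Round 1 — N20 buckles (initial).
  N16: +70 → 70 ≥ 50
  N6: +70 → 70 ≥ 40
Round 2 — N16, N6 buckle.
  N13: +10 → 10 < 40
  N15: +30 → 30 < 90
  N21: +40 → 40 < 120
No further bucklings.

10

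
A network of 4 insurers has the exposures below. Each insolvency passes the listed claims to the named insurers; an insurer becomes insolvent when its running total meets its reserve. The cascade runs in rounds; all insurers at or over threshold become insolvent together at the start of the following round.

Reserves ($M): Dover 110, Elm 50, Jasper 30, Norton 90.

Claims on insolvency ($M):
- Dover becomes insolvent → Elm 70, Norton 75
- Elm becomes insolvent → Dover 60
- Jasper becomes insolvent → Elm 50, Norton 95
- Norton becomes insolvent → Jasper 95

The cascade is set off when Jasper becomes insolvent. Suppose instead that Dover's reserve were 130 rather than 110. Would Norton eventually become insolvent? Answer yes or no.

With Dover's reserve at 130:
Round 1 — Jasper becomes insolvent (initial).
  Elm: +50 → 50 ≥ 50
  Norton: +95 → 95 ≥ 90
Round 2 — Elm, Norton become insolvent.
  Dover: +60 → 60 < 130
No further insolvencies.

yes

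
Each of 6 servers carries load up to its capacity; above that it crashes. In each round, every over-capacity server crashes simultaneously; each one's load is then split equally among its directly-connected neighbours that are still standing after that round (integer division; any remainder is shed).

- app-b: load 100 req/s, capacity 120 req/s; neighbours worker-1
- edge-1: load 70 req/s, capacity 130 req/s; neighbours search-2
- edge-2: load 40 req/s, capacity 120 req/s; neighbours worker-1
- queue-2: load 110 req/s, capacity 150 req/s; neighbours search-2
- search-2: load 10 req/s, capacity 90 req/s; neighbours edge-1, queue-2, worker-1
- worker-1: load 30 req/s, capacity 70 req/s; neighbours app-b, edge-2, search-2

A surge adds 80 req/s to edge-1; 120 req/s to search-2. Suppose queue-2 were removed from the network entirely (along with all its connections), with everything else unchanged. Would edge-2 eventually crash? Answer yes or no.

no

With queue-2 removed:
Round 1 — edge-1 at 150 > 130; search-2 at 130 > 90. edge-1, search-2 crash.
  edge-1 sheds 150 req/s: no online neighbours, lost.
  search-2 sheds 130 req/s to worker-1: 130 each.
    worker-1: 30+130 = 160 > 70
Round 2 — worker-1 crashes.
  worker-1 sheds 160 req/s to app-b, edge-2: 80 each.
    app-b: 100+80 = 180 > 120
    edge-2: 40+80 = 120 ≤ 120
Round 3 — app-b crashes.
  app-b sheds 180 req/s: no online neighbours, lost.
No further crashes.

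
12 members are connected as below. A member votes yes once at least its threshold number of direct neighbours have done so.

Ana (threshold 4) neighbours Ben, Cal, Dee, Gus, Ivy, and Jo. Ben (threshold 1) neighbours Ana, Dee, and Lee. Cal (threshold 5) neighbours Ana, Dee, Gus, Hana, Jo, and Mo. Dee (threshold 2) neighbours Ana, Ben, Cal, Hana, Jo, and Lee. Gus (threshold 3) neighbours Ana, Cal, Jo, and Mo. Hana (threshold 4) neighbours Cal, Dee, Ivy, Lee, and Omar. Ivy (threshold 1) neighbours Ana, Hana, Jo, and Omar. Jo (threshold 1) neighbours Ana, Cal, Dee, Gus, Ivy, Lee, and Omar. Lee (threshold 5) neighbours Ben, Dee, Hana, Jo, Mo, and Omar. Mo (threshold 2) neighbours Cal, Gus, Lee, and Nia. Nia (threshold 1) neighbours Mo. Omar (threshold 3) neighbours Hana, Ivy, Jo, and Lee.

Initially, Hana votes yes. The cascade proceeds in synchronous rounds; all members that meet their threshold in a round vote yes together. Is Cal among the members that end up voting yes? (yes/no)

Round 1 — Hana votes yes (initial).
Round 2 — checking thresholds:
  Cal: 1 of 6 neighbours < 5, not yet.
  Dee: 1 of 6 neighbours < 2, not yet.
  Ivy: 1 of 4 neighbours ≥ 1, votes yes.
  Lee: 1 of 6 neighbours < 5, not yet.
  Omar: 1 of 4 neighbours < 3, not yet.
Round 3 — checking thresholds:
  Ana: 1 of 6 neighbours < 4, not yet.
  Cal: 1 of 6 neighbours < 5, not yet.
  Dee: 1 of 6 neighbours < 2, not yet.
  Jo: 1 of 7 neighbours ≥ 1, votes yes.
  Lee: 1 of 6 neighbours < 5, not yet.
  Omar: 2 of 4 neighbours < 3, not yet.
Round 4 — checking thresholds:
  Ana: 2 of 6 neighbours < 4, not yet.
  Cal: 2 of 6 neighbours < 5, not yet.
  Dee: 2 of 6 neighbours ≥ 2, votes yes.
  Gus: 1 of 4 neighbours < 3, not yet.
  Lee: 2 of 6 neighbours < 5, not yet.
  Omar: 3 of 4 neighbours ≥ 3, votes yes.
Round 5 — checking thresholds:
  Ana: 3 of 6 neighbours < 4, not yet.
  Ben: 1 of 3 neighbours ≥ 1, votes yes.
  Cal: 3 of 6 neighbours < 5, not yet.
  Gus: 1 of 4 neighbours < 3, not yet.
  Lee: 4 of 6 neighbours < 5, not yet.
Round 6 — checking thresholds:
  Ana: 4 of 6 neighbours ≥ 4, votes yes.
  Cal: 3 of 6 neighbours < 5, not yet.
  Gus: 1 of 4 neighbours < 3, not yet.
  Lee: 5 of 6 neighbours ≥ 5, votes yes.
Round 7 — no new yes votes; cascade stops.

no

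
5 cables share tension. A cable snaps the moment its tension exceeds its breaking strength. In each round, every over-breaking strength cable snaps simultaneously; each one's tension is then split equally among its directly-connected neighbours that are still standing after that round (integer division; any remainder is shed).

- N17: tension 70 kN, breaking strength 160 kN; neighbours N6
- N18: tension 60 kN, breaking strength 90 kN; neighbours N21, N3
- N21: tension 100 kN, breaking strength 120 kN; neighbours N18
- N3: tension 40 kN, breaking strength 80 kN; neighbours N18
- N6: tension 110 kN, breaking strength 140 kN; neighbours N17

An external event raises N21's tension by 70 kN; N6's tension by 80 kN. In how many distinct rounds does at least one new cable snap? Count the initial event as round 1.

3

Round 1 — N21 at 170 > 120; N6 at 190 > 140. N21, N6 snap.
  N21 sheds 170 kN to N18: 170 each.
    N18: 60+170 = 230 > 90
  N6 sheds 190 kN to N17: 190 each.
    N17: 70+190 = 260 > 160
Round 2 — N17, N18 snap.
  N17 sheds 260 kN: no online neighbours, lost.
  N18 sheds 230 kN to N3: 230 each.
    N3: 40+230 = 270 > 80
Round 3 — N3 snaps.
  N3 sheds 270 kN: no online neighbours, lost.
No further breaks.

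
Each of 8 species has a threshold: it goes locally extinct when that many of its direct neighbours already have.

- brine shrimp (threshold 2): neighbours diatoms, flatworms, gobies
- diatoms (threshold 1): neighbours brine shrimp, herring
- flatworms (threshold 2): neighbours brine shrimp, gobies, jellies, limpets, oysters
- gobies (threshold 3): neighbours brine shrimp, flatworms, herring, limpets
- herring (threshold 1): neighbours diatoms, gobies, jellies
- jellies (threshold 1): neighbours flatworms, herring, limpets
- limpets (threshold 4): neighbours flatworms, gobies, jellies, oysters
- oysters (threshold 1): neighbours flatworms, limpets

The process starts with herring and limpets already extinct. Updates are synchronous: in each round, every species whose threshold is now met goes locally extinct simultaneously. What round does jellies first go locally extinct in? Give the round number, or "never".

Round 1 — herring, limpets go locally extinct (initial).
Round 2 — checking thresholds:
  diatoms: 1 of 2 neighbours ≥ 1, goes locally extinct.
  flatworms: 1 of 5 neighbours < 2, below threshold.
  gobies: 2 of 4 neighbours < 3, below threshold.
  jellies: 2 of 3 neighbours ≥ 1, goes locally extinct.
  oysters: 1 of 2 neighbours ≥ 1, goes locally extinct.
Round 3 — checking thresholds:
  brine shrimp: 1 of 3 neighbours < 2, below threshold.
  flatworms: 3 of 5 neighbours ≥ 2, goes locally extinct.
  gobies: 2 of 4 neighbours < 3, below threshold.
Round 4 — checking thresholds:
  brine shrimp: 2 of 3 neighbours ≥ 2, goes locally extinct.
  gobies: 3 of 4 neighbours ≥ 3, goes locally extinct.
Round 5 — no new extinctions; cascade stops.

2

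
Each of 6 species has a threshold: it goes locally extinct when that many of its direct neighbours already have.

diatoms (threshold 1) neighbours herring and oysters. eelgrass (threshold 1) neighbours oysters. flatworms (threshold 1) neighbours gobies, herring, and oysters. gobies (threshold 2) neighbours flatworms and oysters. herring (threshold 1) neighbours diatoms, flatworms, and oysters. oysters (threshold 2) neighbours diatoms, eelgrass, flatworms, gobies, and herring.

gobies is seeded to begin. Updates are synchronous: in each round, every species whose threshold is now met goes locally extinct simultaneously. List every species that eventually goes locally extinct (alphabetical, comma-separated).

Round 1 — gobies goes locally extinct (initial).
Round 2 — checking thresholds:
  flatworms: 1 of 3 neighbours ≥ 1, goes locally extinct.
  oysters: 1 of 5 neighbours < 2, below threshold.
Round 3 — checking thresholds:
  herring: 1 of 3 neighbours ≥ 1, goes locally extinct.
  oysters: 2 of 5 neighbours ≥ 2, goes locally extinct.
Round 4 — checking thresholds:
  diatoms: 2 of 2 neighbours ≥ 1, goes locally extinct.
  eelgrass: 1 of 1 neighbours ≥ 1, goes locally extinct.
Round 5 — no new extinctions; cascade stops.

diatoms, eelgrass, flatworms, gobies, herring, oysters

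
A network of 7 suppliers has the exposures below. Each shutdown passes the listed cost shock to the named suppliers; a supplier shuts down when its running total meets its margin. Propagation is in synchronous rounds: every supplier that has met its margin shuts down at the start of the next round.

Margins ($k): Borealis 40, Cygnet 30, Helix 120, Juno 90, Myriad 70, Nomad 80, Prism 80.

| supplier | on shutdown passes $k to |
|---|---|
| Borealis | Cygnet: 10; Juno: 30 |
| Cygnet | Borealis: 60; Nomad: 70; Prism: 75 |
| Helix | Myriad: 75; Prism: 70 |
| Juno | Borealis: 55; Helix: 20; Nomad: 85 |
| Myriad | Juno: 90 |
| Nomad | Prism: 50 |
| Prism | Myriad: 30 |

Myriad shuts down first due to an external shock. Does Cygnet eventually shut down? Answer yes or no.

Round 1 — Myriad shuts down (initial).
  Juno: +90 → 90 ≥ 90
Round 2 — Juno shuts down.
  Borealis: +55 → 55 ≥ 40
  Helix: +20 → 20 < 120
  Nomad: +85 → 85 ≥ 80
Round 3 — Borealis, Nomad shut down.
  Cygnet: +10 → 10 < 30
  Prism: +50 → 50 < 80
No further shutdowns.

no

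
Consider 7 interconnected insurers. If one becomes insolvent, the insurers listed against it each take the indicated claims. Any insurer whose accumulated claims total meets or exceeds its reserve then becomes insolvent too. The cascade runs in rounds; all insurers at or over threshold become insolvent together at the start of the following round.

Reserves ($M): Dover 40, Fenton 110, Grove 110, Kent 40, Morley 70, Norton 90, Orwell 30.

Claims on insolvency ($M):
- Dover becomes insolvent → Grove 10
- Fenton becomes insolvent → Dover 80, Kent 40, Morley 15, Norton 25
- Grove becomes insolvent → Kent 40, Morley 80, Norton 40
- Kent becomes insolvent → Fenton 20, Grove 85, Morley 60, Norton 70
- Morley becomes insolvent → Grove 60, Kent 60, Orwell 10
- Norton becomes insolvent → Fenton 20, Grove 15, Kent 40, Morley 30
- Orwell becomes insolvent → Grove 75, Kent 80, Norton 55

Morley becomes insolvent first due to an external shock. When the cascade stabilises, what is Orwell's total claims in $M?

Round 1 — Morley becomes insolvent (initial).
  Grove: +60 → 60 < 110
  Kent: +60 → 60 ≥ 40
  Orwell: +10 → 10 < 30
Round 2 — Kent becomes insolvent.
  Fenton: +20 → 20 < 110
  Grove: +85 → 145 ≥ 110
  Norton: +70 → 70 < 90
Round 3 — Grove becomes insolvent.
  Norton: +40 → 110 ≥ 90
Round 4 — Norton becomes insolvent.
  Fenton: +20 → 40 < 110
No further insolvencies.

10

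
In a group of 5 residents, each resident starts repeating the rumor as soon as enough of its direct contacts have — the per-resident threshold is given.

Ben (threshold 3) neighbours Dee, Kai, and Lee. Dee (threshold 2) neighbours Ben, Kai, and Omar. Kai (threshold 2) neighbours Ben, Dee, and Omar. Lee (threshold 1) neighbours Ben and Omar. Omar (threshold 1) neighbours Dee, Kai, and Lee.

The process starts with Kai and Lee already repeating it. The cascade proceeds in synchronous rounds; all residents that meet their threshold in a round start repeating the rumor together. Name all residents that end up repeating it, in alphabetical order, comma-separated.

Ben, Dee, Kai, Lee, Omar

Round 1 — Kai, Lee start repeating the rumor (initial).
Round 2 — checking thresholds:
  Ben: 2 of 3 neighbours < 3, not yet.
  Dee: 1 of 3 neighbours < 2, not yet.
  Omar: 2 of 3 neighbours ≥ 1, starts repeating the rumor.
Round 3 — checking thresholds:
  Ben: 2 of 3 neighbours < 3, not yet.
  Dee: 2 of 3 neighbours ≥ 2, starts repeating the rumor.
Round 4 — checking thresholds:
  Ben: 3 of 3 neighbours ≥ 3, starts repeating the rumor.
Round 5 — no new spreads; cascade stops.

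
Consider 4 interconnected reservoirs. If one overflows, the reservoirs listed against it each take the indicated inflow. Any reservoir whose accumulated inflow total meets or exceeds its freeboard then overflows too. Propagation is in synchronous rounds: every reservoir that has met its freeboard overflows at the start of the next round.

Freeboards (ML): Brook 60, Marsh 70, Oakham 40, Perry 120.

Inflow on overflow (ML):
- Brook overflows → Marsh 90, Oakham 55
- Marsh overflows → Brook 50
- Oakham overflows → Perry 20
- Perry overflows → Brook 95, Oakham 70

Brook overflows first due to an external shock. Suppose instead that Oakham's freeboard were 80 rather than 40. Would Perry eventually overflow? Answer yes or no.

With Oakham's freeboard at 80:
Round 1 — Brook overflows (initial).
  Marsh: +90 → 90 ≥ 70
  Oakham: +55 → 55 < 80
Round 2 — Marsh overflows.
No further overflows.

no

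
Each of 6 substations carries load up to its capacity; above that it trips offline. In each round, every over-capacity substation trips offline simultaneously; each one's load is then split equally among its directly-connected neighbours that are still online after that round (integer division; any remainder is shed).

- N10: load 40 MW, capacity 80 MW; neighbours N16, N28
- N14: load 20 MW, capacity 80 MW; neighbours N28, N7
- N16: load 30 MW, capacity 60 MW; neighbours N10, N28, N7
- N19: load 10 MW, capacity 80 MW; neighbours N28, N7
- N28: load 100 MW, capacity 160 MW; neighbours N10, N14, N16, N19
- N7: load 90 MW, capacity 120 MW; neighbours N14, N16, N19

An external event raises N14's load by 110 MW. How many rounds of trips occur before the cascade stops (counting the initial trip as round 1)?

Round 1 — N14 at 130 > 80. N14 trips offline.
  N14 sheds 130 MW to N28, N7: 65 each.
    N28: 100+65 = 165 > 160
    N7: 90+65 = 155 > 120
Round 2 — N28, N7 trip offline.
  N28 sheds 165 MW to N10, N16, N19: 55 each.
    N10: 40+55 = 95 > 80
    N16: 30+55 = 85 > 60
    N19: 10+55 = 65 ≤ 80
  N7 sheds 155 MW to N16, N19: 77 each (1 lost).
    N16: 85+77 = 162 > 60
    N19: 65+77 = 142 > 80
Round 3 — N10, N16, N19 trip offline.
  N10 sheds 95 MW: no online neighbours, lost.
  N16 sheds 162 MW: no online neighbours, lost.
  N19 sheds 142 MW: no online neighbours, lost.
No further trips.

3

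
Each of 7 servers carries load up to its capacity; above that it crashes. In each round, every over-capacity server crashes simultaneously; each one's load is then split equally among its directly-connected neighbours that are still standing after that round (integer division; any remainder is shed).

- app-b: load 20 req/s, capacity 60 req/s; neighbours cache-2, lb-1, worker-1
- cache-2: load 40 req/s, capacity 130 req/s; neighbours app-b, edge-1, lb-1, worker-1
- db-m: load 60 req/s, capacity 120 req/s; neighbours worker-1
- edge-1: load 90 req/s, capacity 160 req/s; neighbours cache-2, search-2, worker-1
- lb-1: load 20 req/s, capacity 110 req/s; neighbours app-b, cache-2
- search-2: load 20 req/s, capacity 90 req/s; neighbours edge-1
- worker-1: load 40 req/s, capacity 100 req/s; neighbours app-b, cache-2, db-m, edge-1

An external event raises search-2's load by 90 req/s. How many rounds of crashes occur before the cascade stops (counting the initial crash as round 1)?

5

Round 1 — search-2 at 110 > 90. search-2 crashes.
  search-2 sheds 110 req/s to edge-1: 110 each.
    edge-1: 90+110 = 200 > 160
Round 2 — edge-1 crashes.
  edge-1 sheds 200 req/s to cache-2, worker-1: 100 each.
    cache-2: 40+100 = 140 > 130
    worker-1: 40+100 = 140 > 100
Round 3 — cache-2, worker-1 crash.
  cache-2 sheds 140 req/s to app-b, lb-1: 70 each.
    app-b: 20+70 = 90 > 60
    lb-1: 20+70 = 90 ≤ 110
  worker-1 sheds 140 req/s to app-b, db-m: 70 each.
    app-b: 90+70 = 160 > 60
    db-m: 60+70 = 130 > 120
Round 4 — app-b, db-m crash.
  app-b sheds 160 req/s to lb-1: 160 each.
    lb-1: 90+160 = 250 > 110
  db-m sheds 130 req/s: no online neighbours, lost.
Round 5 — lb-1 crashes.
  lb-1 sheds 250 req/s: no online neighbours, lost.
No further crashes.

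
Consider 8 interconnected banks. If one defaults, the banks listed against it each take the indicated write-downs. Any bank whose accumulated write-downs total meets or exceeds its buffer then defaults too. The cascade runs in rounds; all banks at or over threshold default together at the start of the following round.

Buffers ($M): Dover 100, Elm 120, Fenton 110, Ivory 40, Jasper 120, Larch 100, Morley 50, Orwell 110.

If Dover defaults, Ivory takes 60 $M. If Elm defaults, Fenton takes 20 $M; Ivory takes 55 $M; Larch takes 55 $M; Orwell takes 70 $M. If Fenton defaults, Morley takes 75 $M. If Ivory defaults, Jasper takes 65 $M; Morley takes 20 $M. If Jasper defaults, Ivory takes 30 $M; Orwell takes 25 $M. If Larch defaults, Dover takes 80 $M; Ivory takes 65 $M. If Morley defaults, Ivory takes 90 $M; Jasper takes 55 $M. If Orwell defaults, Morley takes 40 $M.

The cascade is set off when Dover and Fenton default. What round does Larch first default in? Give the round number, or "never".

Round 1 — Dover, Fenton default (initial).
  Ivory: +60 → 60 ≥ 40
  Morley: +75 → 75 ≥ 50
Round 2 — Ivory, Morley default.
  Jasper: +65+55 → 120 ≥ 120
Round 3 — Jasper defaults.
  Orwell: +25 → 25 < 110
No further defaults.

never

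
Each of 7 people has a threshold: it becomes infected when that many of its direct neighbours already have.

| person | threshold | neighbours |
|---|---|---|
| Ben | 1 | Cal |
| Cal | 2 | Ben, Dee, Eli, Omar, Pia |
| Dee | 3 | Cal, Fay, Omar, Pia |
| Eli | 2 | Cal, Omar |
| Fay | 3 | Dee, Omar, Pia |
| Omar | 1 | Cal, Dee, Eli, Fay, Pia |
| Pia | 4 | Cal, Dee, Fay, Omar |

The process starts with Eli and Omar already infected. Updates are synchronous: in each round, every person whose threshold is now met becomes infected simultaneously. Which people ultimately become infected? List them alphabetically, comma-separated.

Ben, Cal, Eli, Omar

Round 1 — Eli, Omar become infected (initial).
Round 2 — checking thresholds:
  Cal: 2 of 5 neighbours ≥ 2, becomes infected.
  Dee: 1 of 4 neighbours < 3, not yet.
  Fay: 1 of 3 neighbours < 3, not yet.
  Pia: 1 of 4 neighbours < 4, not yet.
Round 3 — checking thresholds:
  Ben: 1 of 1 neighbours ≥ 1, becomes infected.
  Dee: 2 of 4 neighbours < 3, not yet.
  Fay: 1 of 3 neighbours < 3, not yet.
  Pia: 2 of 4 neighbours < 4, not yet.
Round 4 — no new infections; cascade stops.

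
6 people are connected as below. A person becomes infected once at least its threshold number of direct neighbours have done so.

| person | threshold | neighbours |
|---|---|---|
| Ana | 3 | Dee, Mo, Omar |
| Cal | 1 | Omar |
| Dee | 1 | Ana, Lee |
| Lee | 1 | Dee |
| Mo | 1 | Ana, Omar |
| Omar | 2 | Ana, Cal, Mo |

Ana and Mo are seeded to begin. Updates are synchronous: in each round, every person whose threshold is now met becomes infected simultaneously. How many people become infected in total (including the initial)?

6

Round 1 — Ana, Mo become infected (initial).
Round 2 — checking thresholds:
  Dee: 1 of 2 neighbours ≥ 1, becomes infected.
  Omar: 2 of 3 neighbours ≥ 2, becomes infected.
Round 3 — checking thresholds:
  Cal: 1 of 1 neighbours ≥ 1, becomes infected.
  Lee: 1 of 1 neighbours ≥ 1, becomes infected.
Round 4 — no new infections; cascade stops.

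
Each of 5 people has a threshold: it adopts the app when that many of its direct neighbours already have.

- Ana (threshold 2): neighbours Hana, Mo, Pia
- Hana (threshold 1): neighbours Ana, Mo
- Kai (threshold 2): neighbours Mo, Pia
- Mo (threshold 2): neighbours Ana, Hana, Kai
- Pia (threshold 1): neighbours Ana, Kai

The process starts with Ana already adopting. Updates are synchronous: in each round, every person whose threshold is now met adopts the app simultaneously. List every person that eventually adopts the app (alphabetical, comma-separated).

Round 1 — Ana adopts the app (initial).
Round 2 — checking thresholds:
  Hana: 1 of 2 neighbours ≥ 1, adopts the app.
  Mo: 1 of 3 neighbours < 2, not yet.
  Pia: 1 of 2 neighbours ≥ 1, adopts the app.
Round 3 — checking thresholds:
  Kai: 1 of 2 neighbours < 2, not yet.
  Mo: 2 of 3 neighbours ≥ 2, adopts the app.
Round 4 — checking thresholds:
  Kai: 2 of 2 neighbours ≥ 2, adopts the app.
Round 5 — no new adoptions; cascade stops.

Ana, Hana, Kai, Mo, Pia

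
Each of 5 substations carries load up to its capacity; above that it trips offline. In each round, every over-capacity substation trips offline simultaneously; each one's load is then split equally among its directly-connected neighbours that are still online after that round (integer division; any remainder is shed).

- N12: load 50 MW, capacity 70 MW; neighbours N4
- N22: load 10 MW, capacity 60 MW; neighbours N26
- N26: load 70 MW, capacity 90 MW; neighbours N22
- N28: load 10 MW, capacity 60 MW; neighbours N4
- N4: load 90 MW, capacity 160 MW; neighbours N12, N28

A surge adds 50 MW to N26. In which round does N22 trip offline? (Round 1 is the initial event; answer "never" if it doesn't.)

Round 1 — N26 at 120 > 90. N26 trips offline.
  N26 sheds 120 MW to N22: 120 each.
    N22: 10+120 = 130 > 60
Round 2 — N22 trips offline.
  N22 sheds 130 MW: no online neighbours, lost.
No further trips.

2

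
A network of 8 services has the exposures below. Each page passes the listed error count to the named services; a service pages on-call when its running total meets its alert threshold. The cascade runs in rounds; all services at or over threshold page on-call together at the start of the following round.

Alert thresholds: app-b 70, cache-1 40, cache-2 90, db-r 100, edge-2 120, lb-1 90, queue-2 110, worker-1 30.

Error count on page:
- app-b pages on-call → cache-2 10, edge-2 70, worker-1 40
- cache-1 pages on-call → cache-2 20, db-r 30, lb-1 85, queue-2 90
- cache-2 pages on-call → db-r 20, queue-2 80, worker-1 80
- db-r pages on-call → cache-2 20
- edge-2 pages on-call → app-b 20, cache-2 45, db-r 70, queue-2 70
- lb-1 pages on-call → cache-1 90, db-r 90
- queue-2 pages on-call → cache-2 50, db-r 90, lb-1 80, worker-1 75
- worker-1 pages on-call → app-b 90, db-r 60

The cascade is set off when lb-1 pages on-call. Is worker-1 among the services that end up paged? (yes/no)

Round 1 — lb-1 pages on-call (initial).
  cache-1: +90 → 90 ≥ 40
  db-r: +90 → 90 < 100
Round 2 — cache-1 pages on-call.
  cache-2: +20 → 20 < 90
  db-r: +30 → 120 ≥ 100
  queue-2: +90 → 90 < 110
Round 3 — db-r pages on-call.
  cache-2: +20 → 40 < 90
No further pages.

no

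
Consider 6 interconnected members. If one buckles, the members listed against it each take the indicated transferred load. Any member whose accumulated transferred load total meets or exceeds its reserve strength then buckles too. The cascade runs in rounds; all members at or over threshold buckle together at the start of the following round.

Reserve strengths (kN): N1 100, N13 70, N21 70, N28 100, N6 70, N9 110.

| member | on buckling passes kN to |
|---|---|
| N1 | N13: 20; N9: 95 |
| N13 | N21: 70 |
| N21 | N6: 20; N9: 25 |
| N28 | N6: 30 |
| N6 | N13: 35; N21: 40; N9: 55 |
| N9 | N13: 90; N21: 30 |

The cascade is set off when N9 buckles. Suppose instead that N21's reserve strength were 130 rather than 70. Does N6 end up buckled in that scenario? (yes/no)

no

With N21's reserve strength at 130:
Round 1 — N9 buckles (initial).
  N13: +90 → 90 ≥ 70
  N21: +30 → 30 < 130
Round 2 — N13 buckles.
  N21: +70 → 100 < 130
No further bucklings.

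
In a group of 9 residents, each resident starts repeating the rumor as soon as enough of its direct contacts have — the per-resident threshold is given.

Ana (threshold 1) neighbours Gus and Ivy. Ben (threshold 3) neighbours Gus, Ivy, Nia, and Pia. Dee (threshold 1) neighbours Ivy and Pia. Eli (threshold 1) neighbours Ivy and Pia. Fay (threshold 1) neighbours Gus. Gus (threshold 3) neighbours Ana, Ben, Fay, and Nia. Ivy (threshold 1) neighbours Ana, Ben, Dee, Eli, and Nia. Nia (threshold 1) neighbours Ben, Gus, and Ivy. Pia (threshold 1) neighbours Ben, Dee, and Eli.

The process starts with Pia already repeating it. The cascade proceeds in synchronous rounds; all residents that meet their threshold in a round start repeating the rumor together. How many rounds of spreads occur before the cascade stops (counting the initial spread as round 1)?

7

Round 1 — Pia starts repeating the rumor (initial).
Round 2 — checking thresholds:
  Ben: 1 of 4 neighbours < 3, holds.
  Dee: 1 of 2 neighbours ≥ 1, starts repeating the rumor.
  Eli: 1 of 2 neighbours ≥ 1, starts repeating the rumor.
Round 3 — checking thresholds:
  Ben: 1 of 4 neighbours < 3, holds.
  Ivy: 2 of 5 neighbours ≥ 1, starts repeating the rumor.
Round 4 — checking thresholds:
  Ana: 1 of 2 neighbours ≥ 1, starts repeating the rumor.
  Ben: 2 of 4 neighbours < 3, holds.
  Nia: 1 of 3 neighbours ≥ 1, starts repeating the rumor.
Round 5 — checking thresholds:
  Ben: 3 of 4 neighbours ≥ 3, starts repeating the rumor.
  Gus: 2 of 4 neighbours < 3, holds.
Round 6 — checking thresholds:
  Gus: 3 of 4 neighbours ≥ 3, starts repeating the rumor.
Round 7 — checking thresholds:
  Fay: 1 of 1 neighbours ≥ 1, starts repeating the rumor.
Round 8 — no new spreads; cascade stops.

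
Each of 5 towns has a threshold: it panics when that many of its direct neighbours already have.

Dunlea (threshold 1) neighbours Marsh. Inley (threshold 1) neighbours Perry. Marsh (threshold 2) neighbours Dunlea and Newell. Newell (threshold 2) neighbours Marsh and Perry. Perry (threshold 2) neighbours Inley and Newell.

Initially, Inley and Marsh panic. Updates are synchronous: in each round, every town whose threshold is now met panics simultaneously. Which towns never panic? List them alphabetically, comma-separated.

Round 1 — Inley, Marsh panic (initial).
Round 2 — checking thresholds:
  Dunlea: 1 of 1 neighbours ≥ 1, panics.
  Newell: 1 of 2 neighbours < 2, not yet.
  Perry: 1 of 2 neighbours < 2, not yet.
Round 3 — no new panics; cascade stops.

Newell, Perry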